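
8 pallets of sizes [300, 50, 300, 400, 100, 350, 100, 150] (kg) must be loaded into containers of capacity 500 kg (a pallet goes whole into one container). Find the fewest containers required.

4

Total = 400 + 350 + 300 + 300 + 150 + 100 + 100 + 50 = 1750 kg.
Lower bound: ⌈1750/500⌉ = 4 containers.
A packing using 4 containers:
  container 1: 400 + 100 = 500
  container 2: 350 + 150 = 500
  container 3: 300 + 100 + 50 = 450
  container 4: 300 = 300
This matches the lower bound, so 4 is optimal.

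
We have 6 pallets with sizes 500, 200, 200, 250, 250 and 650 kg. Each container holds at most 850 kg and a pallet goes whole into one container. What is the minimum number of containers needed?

3

Total = 650 + 500 + 250 + 250 + 200 + 200 = 2050 kg.
Lower bound: ⌈2050/850⌉ = 3 containers.
A packing using 3 containers:
  container 1: 650 + 200 = 850
  container 2: 500 + 250 = 750
  container 3: 250 + 200 = 450
This matches the lower bound, so 3 is optimal.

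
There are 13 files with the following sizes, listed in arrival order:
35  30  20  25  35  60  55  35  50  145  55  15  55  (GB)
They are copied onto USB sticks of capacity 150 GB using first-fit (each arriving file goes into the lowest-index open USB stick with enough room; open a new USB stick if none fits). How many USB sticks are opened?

5

  35 → USB stick 1 (new)  [load 35/150]
  30 → USB stick 1  [load 65/150]
  20 → USB stick 1  [load 85/150]
  25 → USB stick 1  [load 110/150]
  35 → USB stick 1  [load 145/150]
  60 → USB stick 2 (new)  [load 60/150]
  55 → USB stick 2  [load 115/150]
  35 → USB stick 2  [load 150/150]
  50 → USB stick 3 (new)  [load 50/150]
  145 → USB stick 4 (new)  [load 145/150]
  55 → USB stick 3  [load 105/150]
  15 → USB stick 3  [load 120/150]
  55 → USB stick 5 (new)  [load 55/150]
5 USB sticks opened.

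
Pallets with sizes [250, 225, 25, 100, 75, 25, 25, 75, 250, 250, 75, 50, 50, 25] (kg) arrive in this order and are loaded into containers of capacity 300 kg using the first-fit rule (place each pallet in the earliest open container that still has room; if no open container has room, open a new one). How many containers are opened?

5

  250 → container 1 (new)  [load 250/300]
  225 → container 2 (new)  [load 225/300]
  25 → container 1  [load 275/300]
  100 → container 3 (new)  [load 100/300]
  75 → container 2  [load 300/300]
  25 → container 1  [load 300/300]
  25 → container 3  [load 125/300]
  75 → container 3  [load 200/300]
  250 → container 4 (new)  [load 250/300]
  250 → container 5 (new)  [load 250/300]
  75 → container 3  [load 275/300]
  50 → container 4  [load 300/300]
  50 → container 5  [load 300/300]
  25 → container 3  [load 300/300]
5 containers opened.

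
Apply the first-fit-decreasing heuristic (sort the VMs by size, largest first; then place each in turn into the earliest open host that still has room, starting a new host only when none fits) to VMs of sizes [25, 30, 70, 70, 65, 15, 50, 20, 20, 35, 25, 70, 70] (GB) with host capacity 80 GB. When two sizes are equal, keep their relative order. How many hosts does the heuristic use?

8

Sorted descending: 70, 70, 70, 70, 65, 50, 35, 30, 25, 25, 20, 20, 15.
  70 → host 1 (new)  [load 70/80]
  70 → host 2 (new)  [load 70/80]
  70 → host 3 (new)  [load 70/80]
  70 → host 4 (new)  [load 70/80]
  65 → host 5 (new)  [load 65/80]
  50 → host 6 (new)  [load 50/80]
  35 → host 7 (new)  [load 35/80]
  30 → host 6  [load 80/80]
  25 → host 7  [load 60/80]
  25 → host 8 (new)  [load 25/80]
  20 → host 7  [load 80/80]
  20 → host 8  [load 45/80]
  15 → host 5  [load 80/80]
8 hosts opened.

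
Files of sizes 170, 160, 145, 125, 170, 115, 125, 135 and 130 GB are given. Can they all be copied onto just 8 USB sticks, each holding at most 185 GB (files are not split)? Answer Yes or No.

No

Total = 1275 GB; ⌈1275/185⌉ = 7.
9 files each exceed half the capacity and cannot share a USB stick, forcing at least 9 USB sticks.
At least 9 USB sticks are required, but only 8 are allowed.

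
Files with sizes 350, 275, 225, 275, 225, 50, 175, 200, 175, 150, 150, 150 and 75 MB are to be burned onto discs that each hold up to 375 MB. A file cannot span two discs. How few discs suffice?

Total = 350 + 275 + 275 + 225 + 225 + 200 + 175 + 175 + 150 + 150 + 150 + 75 + 50 = 2475 MB.
Lower bound: ⌈2475/375⌉ = 7 discs.
A packing using 7 discs:
  disc 1: 350 = 350
  disc 2: 275 + 75 = 350
  disc 3: 275 + 50 = 325
  disc 4: 225 + 150 = 375
  disc 5: 225 + 150 = 375
  disc 6: 200 + 175 = 375
  disc 7: 175 + 150 = 325
This matches the lower bound, so 7 is optimal.

7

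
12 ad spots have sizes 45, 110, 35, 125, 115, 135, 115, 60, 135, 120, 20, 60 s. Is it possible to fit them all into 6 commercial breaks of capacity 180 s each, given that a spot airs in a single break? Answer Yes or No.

Total = 1075 s; ⌈1075/180⌉ = 6.
7 ad spots each exceed half the capacity and cannot share a break, forcing at least 7 commercial breaks.
At least 7 commercial breaks are required, but only 6 are allowed.

No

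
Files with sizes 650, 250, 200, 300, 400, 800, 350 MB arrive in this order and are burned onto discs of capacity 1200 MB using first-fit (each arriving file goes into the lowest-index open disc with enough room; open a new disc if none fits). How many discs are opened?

  650 → disc 1 (new)  [load 650/1200]
  250 → disc 1  [load 900/1200]
  200 → disc 1  [load 1100/1200]
  300 → disc 2 (new)  [load 300/1200]
  400 → disc 2  [load 700/1200]
  800 → disc 3 (new)  [load 800/1200]
  350 → disc 2  [load 1050/1200]
3 discs opened.

3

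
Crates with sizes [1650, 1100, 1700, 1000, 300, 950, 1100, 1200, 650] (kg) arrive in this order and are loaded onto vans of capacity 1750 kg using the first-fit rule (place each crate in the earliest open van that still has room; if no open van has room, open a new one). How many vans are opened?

  1650 → van 1 (new)  [load 1650/1750]
  1100 → van 2 (new)  [load 1100/1750]
  1700 → van 3 (new)  [load 1700/1750]
  1000 → van 4 (new)  [load 1000/1750]
  300 → van 2  [load 1400/1750]
  950 → van 5 (new)  [load 950/1750]
  1100 → van 6 (new)  [load 1100/1750]
  1200 → van 7 (new)  [load 1200/1750]
  650 → van 4  [load 1650/1750]
7 vans opened.

7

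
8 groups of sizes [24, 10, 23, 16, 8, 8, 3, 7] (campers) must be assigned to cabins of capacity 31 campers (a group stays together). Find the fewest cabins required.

Total = 24 + 23 + 16 + 10 + 8 + 8 + 7 + 3 = 99 campers.
Lower bound: ⌈99/31⌉ = 4 cabins.
A packing using 4 cabins:
  cabin 1: 24 + 7 = 31
  cabin 2: 23 + 8 = 31
  cabin 3: 16 + 10 + 3 = 29
  cabin 4: 8 = 8
This matches the lower bound, so 4 is optimal.

4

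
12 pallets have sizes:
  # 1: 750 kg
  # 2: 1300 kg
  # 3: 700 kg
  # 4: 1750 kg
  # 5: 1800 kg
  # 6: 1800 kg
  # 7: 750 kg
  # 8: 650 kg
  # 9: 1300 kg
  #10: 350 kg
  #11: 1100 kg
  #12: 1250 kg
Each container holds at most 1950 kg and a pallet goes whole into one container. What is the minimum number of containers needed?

8

Total = 1800 + 1800 + 1750 + 1300 + 1300 + 1250 + 1100 + 750 + 750 + 700 + 650 + 350 = 13500 kg.
Lower bound: ⌈13500/1950⌉ = 7 containers.
A packing using 8 containers:
  container 1: 1800 = 1800
  container 2: 1800 = 1800
  container 3: 1750 = 1750
  container 4: 1300 + 650 = 1950
  container 5: 1300 + 350 = 1650
  container 6: 1250 + 700 = 1950
  container 7: 1100 + 750 = 1850
  container 8: 750 = 750
No arrangement into 7 containers stays within capacity, so 8 is optimal.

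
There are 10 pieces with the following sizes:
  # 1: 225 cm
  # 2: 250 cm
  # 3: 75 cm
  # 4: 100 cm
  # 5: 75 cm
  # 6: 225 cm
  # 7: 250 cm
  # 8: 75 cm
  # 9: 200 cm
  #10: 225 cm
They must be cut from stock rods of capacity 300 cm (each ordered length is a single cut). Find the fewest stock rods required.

6

Total = 250 + 250 + 225 + 225 + 225 + 200 + 100 + 75 + 75 + 75 = 1700 cm.
Lower bound: ⌈1700/300⌉ = 6 stock rods.
A packing using 6 stock rods:
  stock rod 1: 250 = 250
  stock rod 2: 250 = 250
  stock rod 3: 225 + 75 = 300
  stock rod 4: 225 + 75 = 300
  stock rod 5: 225 + 75 = 300
  stock rod 6: 200 + 100 = 300
This matches the lower bound, so 6 is optimal.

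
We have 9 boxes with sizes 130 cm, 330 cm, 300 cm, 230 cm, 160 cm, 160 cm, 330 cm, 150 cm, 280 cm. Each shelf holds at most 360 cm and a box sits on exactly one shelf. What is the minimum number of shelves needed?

7

Total = 330 + 330 + 300 + 280 + 230 + 160 + 160 + 150 + 130 = 2070 cm.
Lower bound: ⌈2070/360⌉ = 6 shelves.
A packing using 7 shelves:
  shelf 1: 330 = 330
  shelf 2: 330 = 330
  shelf 3: 300 = 300
  shelf 4: 280 = 280
  shelf 5: 230 + 130 = 360
  shelf 6: 160 + 160 = 320
  shelf 7: 150 = 150
No arrangement into 6 shelves stays within capacity, so 7 is optimal.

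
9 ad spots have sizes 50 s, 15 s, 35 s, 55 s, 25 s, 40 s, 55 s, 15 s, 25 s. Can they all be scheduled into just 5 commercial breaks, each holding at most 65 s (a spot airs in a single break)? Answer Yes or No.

No

Total = 315 s; ⌈315/65⌉ = 5.
The bound of 5 does not rule out 5, but exhaustive search shows no assignment into 5 commercial breaks of capacity 65 s exists — the minimum is 6.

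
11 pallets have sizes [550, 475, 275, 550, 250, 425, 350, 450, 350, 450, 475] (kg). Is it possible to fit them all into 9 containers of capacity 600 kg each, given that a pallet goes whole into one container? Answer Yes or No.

No

Total = 4600 kg; ⌈4600/600⌉ = 8.
9 pallets each exceed half the capacity and cannot share a container, forcing at least 9 containers.
The bound of 9 does not rule out 9, but exhaustive search shows no assignment into 9 containers of capacity 600 kg exists — the minimum is 10.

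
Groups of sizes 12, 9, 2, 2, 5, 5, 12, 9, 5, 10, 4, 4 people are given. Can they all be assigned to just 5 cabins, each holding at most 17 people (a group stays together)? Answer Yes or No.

Yes

A valid assignment using 5 cabins:
  cabin 1: 12 + 5 = 17
  cabin 2: 12 + 5 = 17
  cabin 3: 10 + 5 + 2 = 17
  cabin 4: 9 + 4 + 4 = 17
  cabin 5: 9 + 2 = 11
Every load is within 17 people, so 5 cabins suffice.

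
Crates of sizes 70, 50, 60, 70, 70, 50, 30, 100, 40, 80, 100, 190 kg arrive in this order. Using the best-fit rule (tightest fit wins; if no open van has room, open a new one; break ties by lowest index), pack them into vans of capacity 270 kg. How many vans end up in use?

  70 → van 1 (new)  [load 70/270]
  50 → van 1  [load 120/270]
  60 → van 1  [load 180/270]
  70 → van 1  [load 250/270]
  70 → van 2 (new)  [load 70/270]
  50 → van 2  [load 120/270]
  30 → van 2  [load 150/270]
  100 → van 2  [load 250/270]
  40 → van 3 (new)  [load 40/270]
  80 → van 3  [load 120/270]
  100 → van 3  [load 220/270]
  190 → van 4 (new)  [load 190/270]
4 vans opened.

4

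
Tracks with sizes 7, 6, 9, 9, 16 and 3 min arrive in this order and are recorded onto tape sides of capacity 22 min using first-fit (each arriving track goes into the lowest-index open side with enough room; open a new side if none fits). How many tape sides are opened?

  7 → side 1 (new)  [load 7/22]
  6 → side 1  [load 13/22]
  9 → side 1  [load 22/22]
  9 → side 2 (new)  [load 9/22]
  16 → side 3 (new)  [load 16/22]
  3 → side 2  [load 12/22]
3 tape sides opened.

3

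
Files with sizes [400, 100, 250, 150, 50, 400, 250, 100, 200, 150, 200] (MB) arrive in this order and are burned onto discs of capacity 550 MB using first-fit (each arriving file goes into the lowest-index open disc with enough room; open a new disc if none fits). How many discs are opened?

5

  400 → disc 1 (new)  [load 400/550]
  100 → disc 1  [load 500/550]
  250 → disc 2 (new)  [load 250/550]
  150 → disc 2  [load 400/550]
  50 → disc 1  [load 550/550]
  400 → disc 3 (new)  [load 400/550]
  250 → disc 4 (new)  [load 250/550]
  100 → disc 2  [load 500/550]
  200 → disc 4  [load 450/550]
  150 → disc 3  [load 550/550]
  200 → disc 5 (new)  [load 200/550]
5 discs opened.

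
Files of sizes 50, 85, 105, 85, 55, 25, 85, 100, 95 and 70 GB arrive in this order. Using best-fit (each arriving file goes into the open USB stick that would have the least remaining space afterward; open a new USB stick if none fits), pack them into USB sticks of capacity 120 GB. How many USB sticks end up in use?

  50 → USB stick 1 (new)  [load 50/120]
  85 → USB stick 2 (new)  [load 85/120]
  105 → USB stick 3 (new)  [load 105/120]
  85 → USB stick 4 (new)  [load 85/120]
  55 → USB stick 1  [load 105/120]
  25 → USB stick 2  [load 110/120]
  85 → USB stick 5 (new)  [load 85/120]
  100 → USB stick 6 (new)  [load 100/120]
  95 → USB stick 7 (new)  [load 95/120]
  70 → USB stick 8 (new)  [load 70/120]
8 USB sticks opened.

8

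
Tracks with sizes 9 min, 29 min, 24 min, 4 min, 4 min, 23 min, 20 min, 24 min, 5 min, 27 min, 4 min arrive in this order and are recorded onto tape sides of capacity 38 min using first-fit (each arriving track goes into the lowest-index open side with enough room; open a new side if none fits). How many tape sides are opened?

6

  9 → side 1 (new)  [load 9/38]
  29 → side 1  [load 38/38]
  24 → side 2 (new)  [load 24/38]
  4 → side 2  [load 28/38]
  4 → side 2  [load 32/38]
  23 → side 3 (new)  [load 23/38]
  20 → side 4 (new)  [load 20/38]
  24 → side 5 (new)  [load 24/38]
  5 → side 2  [load 37/38]
  27 → side 6 (new)  [load 27/38]
  4 → side 3  [load 27/38]
6 tape sides opened.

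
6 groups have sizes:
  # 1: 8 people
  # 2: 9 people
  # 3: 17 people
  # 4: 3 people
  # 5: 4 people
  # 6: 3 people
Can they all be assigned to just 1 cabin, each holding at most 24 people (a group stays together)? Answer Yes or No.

No

Total = 44 people; ⌈44/24⌉ = 2.
At least 2 cabins are required, but only 1 is allowed.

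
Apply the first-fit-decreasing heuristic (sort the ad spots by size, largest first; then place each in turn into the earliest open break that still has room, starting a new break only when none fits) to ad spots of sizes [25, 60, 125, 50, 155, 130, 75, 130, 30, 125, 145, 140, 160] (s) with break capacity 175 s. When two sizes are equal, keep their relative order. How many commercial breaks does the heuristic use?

Sorted descending: 160, 155, 145, 140, 130, 130, 125, 125, 75, 60, 50, 30, 25.
  160 → break 1 (new)  [load 160/175]
  155 → break 2 (new)  [load 155/175]
  145 → break 3 (new)  [load 145/175]
  140 → break 4 (new)  [load 140/175]
  130 → break 5 (new)  [load 130/175]
  130 → break 6 (new)  [load 130/175]
  125 → break 7 (new)  [load 125/175]
  125 → break 8 (new)  [load 125/175]
  75 → break 9 (new)  [load 75/175]
  60 → break 9  [load 135/175]
  50 → break 7  [load 175/175]
  30 → break 3  [load 175/175]
  25 → break 4  [load 165/175]
9 commercial breaks opened.

9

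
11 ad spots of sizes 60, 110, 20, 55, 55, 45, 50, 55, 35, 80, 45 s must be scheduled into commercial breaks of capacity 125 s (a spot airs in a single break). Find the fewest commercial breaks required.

6

Total = 110 + 80 + 60 + 55 + 55 + 55 + 50 + 45 + 45 + 35 + 20 = 610 s.
Lower bound: ⌈610/125⌉ = 5 commercial breaks.
A packing using 6 commercial breaks:
  break 1: 110 = 110
  break 2: 80 + 45 = 125
  break 3: 60 + 55 = 115
  break 4: 55 + 55 = 110
  break 5: 50 + 45 + 20 = 115
  break 6: 35 = 35
No arrangement into 5 commercial breaks stays within capacity, so 6 is optimal.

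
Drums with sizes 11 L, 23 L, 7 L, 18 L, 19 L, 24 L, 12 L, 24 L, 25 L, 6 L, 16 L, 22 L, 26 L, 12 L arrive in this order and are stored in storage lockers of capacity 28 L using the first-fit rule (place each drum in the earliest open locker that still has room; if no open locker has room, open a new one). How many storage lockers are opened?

11

  11 → locker 1 (new)  [load 11/28]
  23 → locker 2 (new)  [load 23/28]
  7 → locker 1  [load 18/28]
  18 → locker 3 (new)  [load 18/28]
  19 → locker 4 (new)  [load 19/28]
  24 → locker 5 (new)  [load 24/28]
  12 → locker 6 (new)  [load 12/28]
  24 → locker 7 (new)  [load 24/28]
  25 → locker 8 (new)  [load 25/28]
  6 → locker 1  [load 24/28]
  16 → locker 6  [load 28/28]
  22 → locker 9 (new)  [load 22/28]
  26 → locker 10 (new)  [load 26/28]
  12 → locker 11 (new)  [load 12/28]
11 storage lockers opened.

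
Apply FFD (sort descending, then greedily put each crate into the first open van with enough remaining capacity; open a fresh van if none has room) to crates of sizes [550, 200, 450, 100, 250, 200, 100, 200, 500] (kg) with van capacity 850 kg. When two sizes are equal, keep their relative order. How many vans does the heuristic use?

Sorted descending: 550, 500, 450, 250, 200, 200, 200, 100, 100.
  550 → van 1 (new)  [load 550/850]
  500 → van 2 (new)  [load 500/850]
  450 → van 3 (new)  [load 450/850]
  250 → van 1  [load 800/850]
  200 → van 2  [load 700/850]
  200 → van 3  [load 650/850]
  200 → van 3  [load 850/850]
  100 → van 2  [load 800/850]
  100 → van 4 (new)  [load 100/850]
4 vans opened.

4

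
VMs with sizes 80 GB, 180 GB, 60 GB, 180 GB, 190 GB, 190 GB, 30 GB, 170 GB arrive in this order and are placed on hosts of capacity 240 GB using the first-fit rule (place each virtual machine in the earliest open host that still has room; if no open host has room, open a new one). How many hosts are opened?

  80 → host 1 (new)  [load 80/240]
  180 → host 2 (new)  [load 180/240]
  60 → host 1  [load 140/240]
  180 → host 3 (new)  [load 180/240]
  190 → host 4 (new)  [load 190/240]
  190 → host 5 (new)  [load 190/240]
  30 → host 1  [load 170/240]
  170 → host 6 (new)  [load 170/240]
6 hosts opened.

6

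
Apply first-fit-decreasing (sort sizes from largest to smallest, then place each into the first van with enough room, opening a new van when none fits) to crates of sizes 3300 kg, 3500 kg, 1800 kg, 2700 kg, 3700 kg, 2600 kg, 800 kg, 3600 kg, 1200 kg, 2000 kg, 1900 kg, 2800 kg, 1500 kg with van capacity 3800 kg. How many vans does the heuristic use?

Sorted descending: 3700, 3600, 3500, 3300, 2800, 2700, 2600, 2000, 1900, 1800, 1500, 1200, 800.
  3700 → van 1 (new)  [load 3700/3800]
  3600 → van 2 (new)  [load 3600/3800]
  3500 → van 3 (new)  [load 3500/3800]
  3300 → van 4 (new)  [load 3300/3800]
  2800 → van 5 (new)  [load 2800/3800]
  2700 → van 6 (new)  [load 2700/3800]
  2600 → van 7 (new)  [load 2600/3800]
  2000 → van 8 (new)  [load 2000/3800]
  1900 → van 9 (new)  [load 1900/3800]
  1800 → van 8  [load 3800/3800]
  1500 → van 9  [load 3400/3800]
  1200 → van 7  [load 3800/3800]
  800 → van 5  [load 3600/3800]
9 vans opened.

9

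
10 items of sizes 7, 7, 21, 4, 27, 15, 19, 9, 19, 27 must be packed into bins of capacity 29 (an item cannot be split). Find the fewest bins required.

Total = 27 + 27 + 21 + 19 + 19 + 15 + 9 + 7 + 7 + 4 = 155.
Lower bound: ⌈155/29⌉ = 6 bins.
A packing using 6 bins:
  bin 1: 27 = 27
  bin 2: 27 = 27
  bin 3: 21 + 7 = 28
  bin 4: 19 + 9 = 28
  bin 5: 19 + 7 = 26
  bin 6: 15 + 4 = 19
This matches the lower bound, so 6 is optimal.

6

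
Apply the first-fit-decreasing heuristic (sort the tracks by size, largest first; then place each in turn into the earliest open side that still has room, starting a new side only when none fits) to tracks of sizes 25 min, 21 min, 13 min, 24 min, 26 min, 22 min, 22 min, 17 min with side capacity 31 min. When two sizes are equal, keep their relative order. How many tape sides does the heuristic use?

7

Sorted descending: 26, 25, 24, 22, 22, 21, 17, 13.
  26 → side 1 (new)  [load 26/31]
  25 → side 2 (new)  [load 25/31]
  24 → side 3 (new)  [load 24/31]
  22 → side 4 (new)  [load 22/31]
  22 → side 5 (new)  [load 22/31]
  21 → side 6 (new)  [load 21/31]
  17 → side 7 (new)  [load 17/31]
  13 → side 7  [load 30/31]
7 tape sides opened.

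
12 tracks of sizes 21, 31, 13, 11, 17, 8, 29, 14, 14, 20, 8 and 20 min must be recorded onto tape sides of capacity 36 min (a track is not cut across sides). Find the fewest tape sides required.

Total = 31 + 29 + 21 + 20 + 20 + 17 + 14 + 14 + 13 + 11 + 8 + 8 = 206 min.
Lower bound: ⌈206/36⌉ = 6 tape sides.
A packing using 7 tape sides:
  side 1: 31 = 31
  side 2: 29 = 29
  side 3: 21 + 14 = 35
  side 4: 20 + 14 = 34
  side 5: 20 + 13 = 33
  side 6: 17 + 11 + 8 = 36
  side 7: 8 = 8
No arrangement into 6 tape sides stays within capacity, so 7 is optimal.

7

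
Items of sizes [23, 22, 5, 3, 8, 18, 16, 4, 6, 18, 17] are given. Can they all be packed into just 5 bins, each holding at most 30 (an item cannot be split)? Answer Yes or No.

Total = 140; ⌈140/30⌉ = 5.
6 items each exceed half the capacity and cannot share a bin, forcing at least 6 bins.
At least 6 bins are required, but only 5 are allowed.

No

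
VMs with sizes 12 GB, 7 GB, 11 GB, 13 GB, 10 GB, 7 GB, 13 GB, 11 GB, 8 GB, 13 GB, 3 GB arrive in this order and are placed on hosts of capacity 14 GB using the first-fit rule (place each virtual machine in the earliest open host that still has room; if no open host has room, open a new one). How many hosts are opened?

  12 → host 1 (new)  [load 12/14]
  7 → host 2 (new)  [load 7/14]
  11 → host 3 (new)  [load 11/14]
  13 → host 4 (new)  [load 13/14]
  10 → host 5 (new)  [load 10/14]
  7 → host 2  [load 14/14]
  13 → host 6 (new)  [load 13/14]
  11 → host 7 (new)  [load 11/14]
  8 → host 8 (new)  [load 8/14]
  13 → host 9 (new)  [load 13/14]
  3 → host 3  [load 14/14]
9 hosts opened.

9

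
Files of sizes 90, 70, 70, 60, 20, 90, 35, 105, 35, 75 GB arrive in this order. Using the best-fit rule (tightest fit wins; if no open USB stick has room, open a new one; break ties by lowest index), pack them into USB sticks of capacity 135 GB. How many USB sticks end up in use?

6

  90 → USB stick 1 (new)  [load 90/135]
  70 → USB stick 2 (new)  [load 70/135]
  70 → USB stick 3 (new)  [load 70/135]
  60 → USB stick 2  [load 130/135]
  20 → USB stick 1  [load 110/135]
  90 → USB stick 4 (new)  [load 90/135]
  35 → USB stick 4  [load 125/135]
  105 → USB stick 5 (new)  [load 105/135]
  35 → USB stick 3  [load 105/135]
  75 → USB stick 6 (new)  [load 75/135]
6 USB sticks opened.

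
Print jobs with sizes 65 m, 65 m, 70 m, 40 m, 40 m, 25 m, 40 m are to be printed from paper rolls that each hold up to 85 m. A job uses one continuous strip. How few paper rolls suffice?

5

Total = 70 + 65 + 65 + 40 + 40 + 40 + 25 = 345 m.
Lower bound: ⌈345/85⌉ = 5 paper rolls.
A packing using 5 paper rolls:
  roll 1: 70 = 70
  roll 2: 65 = 65
  roll 3: 65 = 65
  roll 4: 40 + 40 = 80
  roll 5: 40 + 25 = 65
This matches the lower bound, so 5 is optimal.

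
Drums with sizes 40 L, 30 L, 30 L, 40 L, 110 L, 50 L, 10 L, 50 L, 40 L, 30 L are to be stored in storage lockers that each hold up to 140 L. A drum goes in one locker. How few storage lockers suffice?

4

Total = 110 + 50 + 50 + 40 + 40 + 40 + 30 + 30 + 30 + 10 = 430 L.
Lower bound: ⌈430/140⌉ = 4 storage lockers.
A packing using 4 storage lockers:
  locker 1: 110 + 30 = 140
  locker 2: 50 + 50 + 40 = 140
  locker 3: 40 + 40 + 30 + 30 = 140
  locker 4: 10 = 10
This matches the lower bound, so 4 is optimal.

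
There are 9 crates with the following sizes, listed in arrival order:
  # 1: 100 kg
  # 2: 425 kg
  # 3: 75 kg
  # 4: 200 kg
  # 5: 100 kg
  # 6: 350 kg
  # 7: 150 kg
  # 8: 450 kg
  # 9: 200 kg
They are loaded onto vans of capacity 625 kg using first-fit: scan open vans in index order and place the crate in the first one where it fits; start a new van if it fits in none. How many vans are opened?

4

  100 → van 1 (new)  [load 100/625]
  425 → van 1  [load 525/625]
  75 → van 1  [load 600/625]
  200 → van 2 (new)  [load 200/625]
  100 → van 2  [load 300/625]
  350 → van 3 (new)  [load 350/625]
  150 → van 2  [load 450/625]
  450 → van 4 (new)  [load 450/625]
  200 → van 3  [load 550/625]
4 vans opened.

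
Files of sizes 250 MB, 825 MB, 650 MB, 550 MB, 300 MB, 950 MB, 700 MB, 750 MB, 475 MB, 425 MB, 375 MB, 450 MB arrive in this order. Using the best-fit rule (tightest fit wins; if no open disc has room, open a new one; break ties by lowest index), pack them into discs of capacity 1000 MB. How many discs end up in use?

  250 → disc 1 (new)  [load 250/1000]
  825 → disc 2 (new)  [load 825/1000]
  650 → disc 1  [load 900/1000]
  550 → disc 3 (new)  [load 550/1000]
  300 → disc 3  [load 850/1000]
  950 → disc 4 (new)  [load 950/1000]
  700 → disc 5 (new)  [load 700/1000]
  750 → disc 6 (new)  [load 750/1000]
  475 → disc 7 (new)  [load 475/1000]
  425 → disc 7  [load 900/1000]
  375 → disc 8 (new)  [load 375/1000]
  450 → disc 8  [load 825/1000]
8 discs opened.

8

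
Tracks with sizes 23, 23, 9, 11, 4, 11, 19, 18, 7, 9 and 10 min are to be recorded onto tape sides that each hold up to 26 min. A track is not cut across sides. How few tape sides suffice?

7

Total = 23 + 23 + 19 + 18 + 11 + 11 + 10 + 9 + 9 + 7 + 4 = 144 min.
Lower bound: ⌈144/26⌉ = 6 tape sides.
A packing using 7 tape sides:
  side 1: 23 = 23
  side 2: 23 = 23
  side 3: 19 + 7 = 26
  side 4: 18 + 4 = 22
  side 5: 11 + 11 = 22
  side 6: 10 + 9 = 19
  side 7: 9 = 9
No arrangement into 6 tape sides stays within capacity, so 7 is optimal.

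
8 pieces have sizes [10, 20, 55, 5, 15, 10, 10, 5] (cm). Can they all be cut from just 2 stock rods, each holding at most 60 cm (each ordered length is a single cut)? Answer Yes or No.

No

Total = 130 cm; ⌈130/60⌉ = 3.
At least 3 stock rods are required, but only 2 are allowed.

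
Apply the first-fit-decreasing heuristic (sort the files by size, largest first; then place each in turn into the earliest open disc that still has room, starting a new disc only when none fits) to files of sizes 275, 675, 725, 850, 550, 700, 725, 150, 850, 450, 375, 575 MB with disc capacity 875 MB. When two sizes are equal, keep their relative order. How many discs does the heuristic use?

Sorted descending: 850, 850, 725, 725, 700, 675, 575, 550, 450, 375, 275, 150.
  850 → disc 1 (new)  [load 850/875]
  850 → disc 2 (new)  [load 850/875]
  725 → disc 3 (new)  [load 725/875]
  725 → disc 4 (new)  [load 725/875]
  700 → disc 5 (new)  [load 700/875]
  675 → disc 6 (new)  [load 675/875]
  575 → disc 7 (new)  [load 575/875]
  550 → disc 8 (new)  [load 550/875]
  450 → disc 9 (new)  [load 450/875]
  375 → disc 9  [load 825/875]
  275 → disc 7  [load 850/875]
  150 → disc 3  [load 875/875]
9 discs opened.

9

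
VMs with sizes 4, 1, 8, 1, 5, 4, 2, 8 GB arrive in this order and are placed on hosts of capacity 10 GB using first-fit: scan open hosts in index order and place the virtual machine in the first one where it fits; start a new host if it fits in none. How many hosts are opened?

4

  4 → host 1 (new)  [load 4/10]
  1 → host 1  [load 5/10]
  8 → host 2 (new)  [load 8/10]
  1 → host 1  [load 6/10]
  5 → host 3 (new)  [load 5/10]
  4 → host 1  [load 10/10]
  2 → host 2  [load 10/10]
  8 → host 4 (new)  [load 8/10]
4 hosts opened.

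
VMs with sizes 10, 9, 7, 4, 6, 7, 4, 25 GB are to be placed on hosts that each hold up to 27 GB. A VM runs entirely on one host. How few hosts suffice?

3

Total = 25 + 10 + 9 + 7 + 7 + 6 + 4 + 4 = 72 GB.
Lower bound: ⌈72/27⌉ = 3 hosts.
A packing using 3 hosts:
  host 1: 25 = 25
  host 2: 10 + 9 + 7 = 26
  host 3: 7 + 6 + 4 + 4 = 21
This matches the lower bound, so 3 is optimal.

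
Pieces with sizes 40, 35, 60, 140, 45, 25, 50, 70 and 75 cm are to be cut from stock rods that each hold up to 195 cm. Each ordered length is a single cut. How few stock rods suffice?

3

Total = 140 + 75 + 70 + 60 + 50 + 45 + 40 + 35 + 25 = 540 cm.
Lower bound: ⌈540/195⌉ = 3 stock rods.
A packing using 3 stock rods:
  stock rod 1: 140 + 50 = 190
  stock rod 2: 75 + 70 + 45 = 190
  stock rod 3: 60 + 40 + 35 + 25 = 160
This matches the lower bound, so 3 is optimal.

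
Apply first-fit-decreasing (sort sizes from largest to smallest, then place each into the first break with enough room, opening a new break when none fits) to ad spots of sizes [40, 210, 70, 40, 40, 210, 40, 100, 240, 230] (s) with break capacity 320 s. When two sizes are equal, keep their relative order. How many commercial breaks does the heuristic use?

4

Sorted descending: 240, 230, 210, 210, 100, 70, 40, 40, 40, 40.
  240 → break 1 (new)  [load 240/320]
  230 → break 2 (new)  [load 230/320]
  210 → break 3 (new)  [load 210/320]
  210 → break 4 (new)  [load 210/320]
  100 → break 3  [load 310/320]
  70 → break 1  [load 310/320]
  40 → break 2  [load 270/320]
  40 → break 2  [load 310/320]
  40 → break 4  [load 250/320]
  40 → break 4  [load 290/320]
4 commercial breaks opened.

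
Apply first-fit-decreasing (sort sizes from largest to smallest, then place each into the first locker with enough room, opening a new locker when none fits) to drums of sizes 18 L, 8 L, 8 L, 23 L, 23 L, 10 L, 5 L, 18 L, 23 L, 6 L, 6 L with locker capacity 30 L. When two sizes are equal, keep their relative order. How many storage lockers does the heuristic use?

6

Sorted descending: 23, 23, 23, 18, 18, 10, 8, 8, 6, 6, 5.
  23 → locker 1 (new)  [load 23/30]
  23 → locker 2 (new)  [load 23/30]
  23 → locker 3 (new)  [load 23/30]
  18 → locker 4 (new)  [load 18/30]
  18 → locker 5 (new)  [load 18/30]
  10 → locker 4  [load 28/30]
  8 → locker 5  [load 26/30]
  8 → locker 6 (new)  [load 8/30]
  6 → locker 1  [load 29/30]
  6 → locker 2  [load 29/30]
  5 → locker 3  [load 28/30]
6 storage lockers opened.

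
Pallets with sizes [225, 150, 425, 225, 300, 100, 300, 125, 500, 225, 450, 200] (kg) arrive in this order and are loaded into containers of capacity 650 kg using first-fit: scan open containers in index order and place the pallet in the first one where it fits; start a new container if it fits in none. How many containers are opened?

6

  225 → container 1 (new)  [load 225/650]
  150 → container 1  [load 375/650]
  425 → container 2 (new)  [load 425/650]
  225 → container 1  [load 600/650]
  300 → container 3 (new)  [load 300/650]
  100 → container 2  [load 525/650]
  300 → container 3  [load 600/650]
  125 → container 2  [load 650/650]
  500 → container 4 (new)  [load 500/650]
  225 → container 5 (new)  [load 225/650]
  450 → container 6 (new)  [load 450/650]
  200 → container 5  [load 425/650]
6 containers opened.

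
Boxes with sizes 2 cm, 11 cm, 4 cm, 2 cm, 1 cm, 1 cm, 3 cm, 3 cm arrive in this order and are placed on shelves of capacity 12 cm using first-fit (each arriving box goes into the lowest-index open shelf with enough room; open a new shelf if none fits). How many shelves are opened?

  2 → shelf 1 (new)  [load 2/12]
  11 → shelf 2 (new)  [load 11/12]
  4 → shelf 1  [load 6/12]
  2 → shelf 1  [load 8/12]
  1 → shelf 1  [load 9/12]
  1 → shelf 1  [load 10/12]
  3 → shelf 3 (new)  [load 3/12]
  3 → shelf 3  [load 6/12]
3 shelves opened.

3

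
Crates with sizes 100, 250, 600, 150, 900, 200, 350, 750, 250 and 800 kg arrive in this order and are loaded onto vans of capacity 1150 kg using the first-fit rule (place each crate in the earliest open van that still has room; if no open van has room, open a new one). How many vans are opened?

4

  100 → van 1 (new)  [load 100/1150]
  250 → van 1  [load 350/1150]
  600 → van 1  [load 950/1150]
  150 → van 1  [load 1100/1150]
  900 → van 2 (new)  [load 900/1150]
  200 → van 2  [load 1100/1150]
  350 → van 3 (new)  [load 350/1150]
  750 → van 3  [load 1100/1150]
  250 → van 4 (new)  [load 250/1150]
  800 → van 4  [load 1050/1150]
4 vans opened.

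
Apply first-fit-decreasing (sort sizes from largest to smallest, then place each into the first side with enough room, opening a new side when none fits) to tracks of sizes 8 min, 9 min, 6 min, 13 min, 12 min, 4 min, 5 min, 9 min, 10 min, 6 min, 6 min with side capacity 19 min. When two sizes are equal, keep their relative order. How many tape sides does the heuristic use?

Sorted descending: 13, 12, 10, 9, 9, 8, 6, 6, 6, 5, 4.
  13 → side 1 (new)  [load 13/19]
  12 → side 2 (new)  [load 12/19]
  10 → side 3 (new)  [load 10/19]
  9 → side 3  [load 19/19]
  9 → side 4 (new)  [load 9/19]
  8 → side 4  [load 17/19]
  6 → side 1  [load 19/19]
  6 → side 2  [load 18/19]
  6 → side 5 (new)  [load 6/19]
  5 → side 5  [load 11/19]
  4 → side 5  [load 15/19]
5 tape sides opened.

5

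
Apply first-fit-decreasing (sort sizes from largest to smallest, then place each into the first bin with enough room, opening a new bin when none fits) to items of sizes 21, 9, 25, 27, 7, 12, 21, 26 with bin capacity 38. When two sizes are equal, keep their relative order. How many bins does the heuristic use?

5

Sorted descending: 27, 26, 25, 21, 21, 12, 9, 7.
  27 → bin 1 (new)  [load 27/38]
  26 → bin 2 (new)  [load 26/38]
  25 → bin 3 (new)  [load 25/38]
  21 → bin 4 (new)  [load 21/38]
  21 → bin 5 (new)  [load 21/38]
  12 → bin 2  [load 38/38]
  9 → bin 1  [load 36/38]
  7 → bin 3  [load 32/38]
5 bins opened.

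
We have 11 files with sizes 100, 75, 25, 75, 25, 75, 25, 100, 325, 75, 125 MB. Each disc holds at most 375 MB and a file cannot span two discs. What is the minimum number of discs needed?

3

Total = 325 + 125 + 100 + 100 + 75 + 75 + 75 + 75 + 25 + 25 + 25 = 1025 MB.
Lower bound: ⌈1025/375⌉ = 3 discs.
A packing using 3 discs:
  disc 1: 325 + 25 + 25 = 375
  disc 2: 125 + 100 + 100 + 25 = 350
  disc 3: 75 + 75 + 75 + 75 = 300
This matches the lower bound, so 3 is optimal.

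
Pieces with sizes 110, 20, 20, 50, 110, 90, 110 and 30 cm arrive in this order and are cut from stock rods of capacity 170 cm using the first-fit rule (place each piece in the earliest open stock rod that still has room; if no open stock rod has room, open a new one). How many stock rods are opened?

4

  110 → stock rod 1 (new)  [load 110/170]
  20 → stock rod 1  [load 130/170]
  20 → stock rod 1  [load 150/170]
  50 → stock rod 2 (new)  [load 50/170]
  110 → stock rod 2  [load 160/170]
  90 → stock rod 3 (new)  [load 90/170]
  110 → stock rod 4 (new)  [load 110/170]
  30 → stock rod 3  [load 120/170]
4 stock rods opened.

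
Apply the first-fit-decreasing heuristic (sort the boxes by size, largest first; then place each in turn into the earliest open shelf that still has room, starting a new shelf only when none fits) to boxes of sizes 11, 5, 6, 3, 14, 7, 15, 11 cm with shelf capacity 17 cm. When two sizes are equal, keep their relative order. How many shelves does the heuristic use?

Sorted descending: 15, 14, 11, 11, 7, 6, 5, 3.
  15 → shelf 1 (new)  [load 15/17]
  14 → shelf 2 (new)  [load 14/17]
  11 → shelf 3 (new)  [load 11/17]
  11 → shelf 4 (new)  [load 11/17]
  7 → shelf 5 (new)  [load 7/17]
  6 → shelf 3  [load 17/17]
  5 → shelf 4  [load 16/17]
  3 → shelf 2  [load 17/17]
5 shelves opened.

5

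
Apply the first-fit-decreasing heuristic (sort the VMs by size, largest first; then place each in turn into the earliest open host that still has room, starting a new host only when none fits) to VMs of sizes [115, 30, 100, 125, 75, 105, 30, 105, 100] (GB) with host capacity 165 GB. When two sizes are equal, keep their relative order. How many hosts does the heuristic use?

Sorted descending: 125, 115, 105, 105, 100, 100, 75, 30, 30.
  125 → host 1 (new)  [load 125/165]
  115 → host 2 (new)  [load 115/165]
  105 → host 3 (new)  [load 105/165]
  105 → host 4 (new)  [load 105/165]
  100 → host 5 (new)  [load 100/165]
  100 → host 6 (new)  [load 100/165]
  75 → host 7 (new)  [load 75/165]
  30 → host 1  [load 155/165]
  30 → host 2  [load 145/165]
7 hosts opened.

7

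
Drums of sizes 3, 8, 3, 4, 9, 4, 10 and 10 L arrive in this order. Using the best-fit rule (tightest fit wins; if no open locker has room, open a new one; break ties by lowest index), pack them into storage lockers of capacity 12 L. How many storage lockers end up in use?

  3 → locker 1 (new)  [load 3/12]
  8 → locker 1  [load 11/12]
  3 → locker 2 (new)  [load 3/12]
  4 → locker 2  [load 7/12]
  9 → locker 3 (new)  [load 9/12]
  4 → locker 2  [load 11/12]
  10 → locker 4 (new)  [load 10/12]
  10 → locker 5 (new)  [load 10/12]
5 storage lockers opened.

5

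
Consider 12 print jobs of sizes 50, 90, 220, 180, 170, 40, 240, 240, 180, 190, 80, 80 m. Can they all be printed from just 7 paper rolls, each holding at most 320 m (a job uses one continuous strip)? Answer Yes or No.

A valid assignment using 7 paper rolls:
  roll 1: 240 + 80 = 320
  roll 2: 240 + 80 = 320
  roll 3: 220 + 90 = 310
  roll 4: 190 + 50 + 40 = 280
  roll 5: 180 = 180
  roll 6: 180 = 180
  roll 7: 170 = 170
Every load is within 320 m, so 7 paper rolls suffice.

Yes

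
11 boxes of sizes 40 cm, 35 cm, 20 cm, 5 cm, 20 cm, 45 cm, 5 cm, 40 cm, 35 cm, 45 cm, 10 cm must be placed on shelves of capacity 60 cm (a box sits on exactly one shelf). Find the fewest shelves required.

6

Total = 45 + 45 + 40 + 40 + 35 + 35 + 20 + 20 + 10 + 5 + 5 = 300 cm.
Lower bound: ⌈300/60⌉ = 5 shelves.
Also, 6 boxes each exceed 30 cm, and no two of those can share a shelf, so at least 6 shelves are needed.
A packing using 6 shelves:
  shelf 1: 45 + 10 + 5 = 60
  shelf 2: 45 + 5 = 50
  shelf 3: 40 + 20 = 60
  shelf 4: 40 + 20 = 60
  shelf 5: 35 = 35
  shelf 6: 35 = 35
This matches the lower bound, so 6 is optimal.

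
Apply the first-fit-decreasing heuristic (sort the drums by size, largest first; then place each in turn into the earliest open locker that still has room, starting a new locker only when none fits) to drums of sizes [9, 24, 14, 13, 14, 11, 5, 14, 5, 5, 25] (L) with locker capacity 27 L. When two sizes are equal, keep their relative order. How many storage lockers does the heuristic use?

Sorted descending: 25, 24, 14, 14, 14, 13, 11, 9, 5, 5, 5.
  25 → locker 1 (new)  [load 25/27]
  24 → locker 2 (new)  [load 24/27]
  14 → locker 3 (new)  [load 14/27]
  14 → locker 4 (new)  [load 14/27]
  14 → locker 5 (new)  [load 14/27]
  13 → locker 3  [load 27/27]
  11 → locker 4  [load 25/27]
  9 → locker 5  [load 23/27]
  5 → locker 6 (new)  [load 5/27]
  5 → locker 6  [load 10/27]
  5 → locker 6  [load 15/27]
6 storage lockers opened.

6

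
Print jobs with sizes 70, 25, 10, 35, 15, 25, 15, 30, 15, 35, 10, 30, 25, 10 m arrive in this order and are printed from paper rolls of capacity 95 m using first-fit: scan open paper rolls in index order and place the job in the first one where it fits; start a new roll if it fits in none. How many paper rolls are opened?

4

  70 → roll 1 (new)  [load 70/95]
  25 → roll 1  [load 95/95]
  10 → roll 2 (new)  [load 10/95]
  35 → roll 2  [load 45/95]
  15 → roll 2  [load 60/95]
  25 → roll 2  [load 85/95]
  15 → roll 3 (new)  [load 15/95]
  30 → roll 3  [load 45/95]
  15 → roll 3  [load 60/95]
  35 → roll 3  [load 95/95]
  10 → roll 2  [load 95/95]
  30 → roll 4 (new)  [load 30/95]
  25 → roll 4  [load 55/95]
  10 → roll 4  [load 65/95]
4 paper rolls opened.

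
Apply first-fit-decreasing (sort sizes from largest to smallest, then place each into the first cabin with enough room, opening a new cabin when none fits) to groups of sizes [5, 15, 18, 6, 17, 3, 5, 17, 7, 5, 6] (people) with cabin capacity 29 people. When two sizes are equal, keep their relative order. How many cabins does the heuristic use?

Sorted descending: 18, 17, 17, 15, 7, 6, 6, 5, 5, 5, 3.
  18 → cabin 1 (new)  [load 18/29]
  17 → cabin 2 (new)  [load 17/29]
  17 → cabin 3 (new)  [load 17/29]
  15 → cabin 4 (new)  [load 15/29]
  7 → cabin 1  [load 25/29]
  6 → cabin 2  [load 23/29]
  6 → cabin 2  [load 29/29]
  5 → cabin 3  [load 22/29]
  5 → cabin 3  [load 27/29]
  5 → cabin 4  [load 20/29]
  3 → cabin 1  [load 28/29]
4 cabins opened.

4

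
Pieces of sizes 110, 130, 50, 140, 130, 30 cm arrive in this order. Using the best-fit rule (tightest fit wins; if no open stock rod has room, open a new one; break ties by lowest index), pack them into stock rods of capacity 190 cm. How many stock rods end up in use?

  110 → stock rod 1 (new)  [load 110/190]
  130 → stock rod 2 (new)  [load 130/190]
  50 → stock rod 2  [load 180/190]
  140 → stock rod 3 (new)  [load 140/190]
  130 → stock rod 4 (new)  [load 130/190]
  30 → stock rod 3  [load 170/190]
4 stock rods opened.

4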